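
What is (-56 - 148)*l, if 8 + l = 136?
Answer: -26112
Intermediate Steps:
l = 128 (l = -8 + 136 = 128)
(-56 - 148)*l = (-56 - 148)*128 = -204*128 = -26112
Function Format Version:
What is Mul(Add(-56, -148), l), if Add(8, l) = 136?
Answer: -26112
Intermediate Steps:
l = 128 (l = Add(-8, 136) = 128)
Mul(Add(-56, -148), l) = Mul(Add(-56, -148), 128) = Mul(-204, 128) = -26112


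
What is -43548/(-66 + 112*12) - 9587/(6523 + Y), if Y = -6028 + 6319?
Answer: -51498043/1451382 ≈ -35.482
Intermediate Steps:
Y = 291
-43548/(-66 + 112*12) - 9587/(6523 + Y) = -43548/(-66 + 112*12) - 9587/(6523 + 291) = -43548/(-66 + 1344) - 9587/6814 = -43548/1278 - 9587*1/6814 = -43548*1/1278 - 9587/6814 = -7258/213 - 9587/6814 = -51498043/1451382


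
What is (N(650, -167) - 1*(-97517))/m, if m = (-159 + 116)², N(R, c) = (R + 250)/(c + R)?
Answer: 15700537/297689 ≈ 52.741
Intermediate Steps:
N(R, c) = (250 + R)/(R + c)
m = 1849 (m = (-43)² = 1849)
(N(650, -167) - 1*(-97517))/m = ((250 + 650)/(650 - 167) - 1*(-97517))/1849 = (900/483 + 97517)*(1/1849) = ((1/483)*900 + 97517)*(1/1849) = (300/161 + 97517)*(1/1849) = (15700537/161)*(1/1849) = 15700537/297689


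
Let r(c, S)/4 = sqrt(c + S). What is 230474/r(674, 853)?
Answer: 115237*sqrt(1527)/3054 ≈ 1474.5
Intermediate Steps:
r(c, S) = 4*sqrt(S + c) (r(c, S) = 4*sqrt(c + S) = 4*sqrt(S + c))
230474/r(674, 853) = 230474/((4*sqrt(853 + 674))) = 230474/((4*sqrt(1527))) = 230474*(sqrt(1527)/6108) = 115237*sqrt(1527)/3054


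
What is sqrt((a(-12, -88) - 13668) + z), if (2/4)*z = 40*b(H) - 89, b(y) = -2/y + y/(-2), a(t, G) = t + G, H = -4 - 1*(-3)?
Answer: I*sqrt(13746) ≈ 117.24*I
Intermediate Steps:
H = -1 (H = -4 + 3 = -1)
a(t, G) = G + t
b(y) = -2/y - y/2 (b(y) = -2/y + y*(-1/2) = -2/y - y/2)
z = 22 (z = 2*(40*(-2/(-1) - 1/2*(-1)) - 89) = 2*(40*(-2*(-1) + 1/2) - 89) = 2*(40*(2 + 1/2) - 89) = 2*(40*(5/2) - 89) = 2*(100 - 89) = 2*11 = 22)
sqrt((a(-12, -88) - 13668) + z) = sqrt(((-88 - 12) - 13668) + 22) = sqrt((-100 - 13668) + 22) = sqrt(-13768 + 22) = sqrt(-13746) = I*sqrt(13746)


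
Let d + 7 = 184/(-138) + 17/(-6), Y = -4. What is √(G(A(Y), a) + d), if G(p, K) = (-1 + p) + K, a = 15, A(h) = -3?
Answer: I*√6/6 ≈ 0.40825*I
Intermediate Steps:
d = -67/6 (d = -7 + (184/(-138) + 17/(-6)) = -7 + (184*(-1/138) + 17*(-⅙)) = -7 + (-4/3 - 17/6) = -7 - 25/6 = -67/6 ≈ -11.167)
G(p, K) = -1 + K + p
√(G(A(Y), a) + d) = √((-1 + 15 - 3) - 67/6) = √(11 - 67/6) = √(-⅙) = I*√6/6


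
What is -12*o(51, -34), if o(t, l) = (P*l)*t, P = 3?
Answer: 62424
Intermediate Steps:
o(t, l) = 3*l*t (o(t, l) = (3*l)*t = 3*l*t)
-12*o(51, -34) = -36*(-34)*51 = -12*(-5202) = 62424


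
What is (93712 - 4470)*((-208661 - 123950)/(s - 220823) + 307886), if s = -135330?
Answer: 9785818584991898/356153 ≈ 2.7476e+10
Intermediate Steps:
(93712 - 4470)*((-208661 - 123950)/(s - 220823) + 307886) = (93712 - 4470)*((-208661 - 123950)/(-135330 - 220823) + 307886) = 89242*(-332611/(-356153) + 307886) = 89242*(-332611*(-1/356153) + 307886) = 89242*(332611/356153 + 307886) = 89242*(109654855169/356153) = 9785818584991898/356153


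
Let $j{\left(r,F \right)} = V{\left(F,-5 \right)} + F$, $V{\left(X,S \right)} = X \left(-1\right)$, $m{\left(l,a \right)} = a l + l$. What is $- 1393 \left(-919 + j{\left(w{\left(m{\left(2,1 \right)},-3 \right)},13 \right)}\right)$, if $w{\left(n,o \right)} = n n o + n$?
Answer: $1280167$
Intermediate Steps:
$m{\left(l,a \right)} = l + a l$
$w{\left(n,o \right)} = n + o n^{2}$ ($w{\left(n,o \right)} = n^{2} o + n = o n^{2} + n = n + o n^{2}$)
$V{\left(X,S \right)} = - X$
$j{\left(r,F \right)} = 0$ ($j{\left(r,F \right)} = - F + F = 0$)
$- 1393 \left(-919 + j{\left(w{\left(m{\left(2,1 \right)},-3 \right)},13 \right)}\right) = - 1393 \left(-919 + 0\right) = \left(-1393\right) \left(-919\right) = 1280167$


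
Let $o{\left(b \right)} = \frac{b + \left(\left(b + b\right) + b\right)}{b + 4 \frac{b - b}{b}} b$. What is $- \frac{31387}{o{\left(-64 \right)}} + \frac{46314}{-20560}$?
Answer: $\frac{39591271}{328960} \approx 120.35$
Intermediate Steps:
$o{\left(b \right)} = 4 b$ ($o{\left(b \right)} = \frac{b + \left(2 b + b\right)}{b + 4 \frac{0}{b}} b = \frac{b + 3 b}{b + 4 \cdot 0} b = \frac{4 b}{b + 0} b = \frac{4 b}{b} b = 4 b$)
$- \frac{31387}{o{\left(-64 \right)}} + \frac{46314}{-20560} = - \frac{31387}{4 \left(-64\right)} + \frac{46314}{-20560} = - \frac{31387}{-256} + 46314 \left(- \frac{1}{20560}\right) = \left(-31387\right) \left(- \frac{1}{256}\right) - \frac{23157}{10280} = \frac{31387}{256} - \frac{23157}{10280} = \frac{39591271}{328960}$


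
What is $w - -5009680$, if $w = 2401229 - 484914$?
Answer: $6925995$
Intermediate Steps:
$w = 1916315$ ($w = 2401229 - 484914 = 1916315$)
$w - -5009680 = 1916315 - -5009680 = 1916315 + 5009680 = 6925995$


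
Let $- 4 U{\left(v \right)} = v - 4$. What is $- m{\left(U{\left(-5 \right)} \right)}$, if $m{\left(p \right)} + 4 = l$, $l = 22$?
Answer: $-18$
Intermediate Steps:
$U{\left(v \right)} = 1 - \frac{v}{4}$ ($U{\left(v \right)} = - \frac{v - 4}{4} = - \frac{-4 + v}{4} = 1 - \frac{v}{4}$)
$m{\left(p \right)} = 18$ ($m{\left(p \right)} = -4 + 22 = 18$)
$- m{\left(U{\left(-5 \right)} \right)} = \left(-1\right) 18 = -18$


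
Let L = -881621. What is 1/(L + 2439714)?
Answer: 1/1558093 ≈ 6.4181e-7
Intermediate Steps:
1/(L + 2439714) = 1/(-881621 + 2439714) = 1/1558093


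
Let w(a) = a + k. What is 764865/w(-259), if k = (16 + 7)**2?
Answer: 16997/6 ≈ 2832.8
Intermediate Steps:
k = 529 (k = 23**2 = 529)
w(a) = 529 + a (w(a) = a + 529 = 529 + a)
764865/w(-259) = 764865/(529 - 259) = 764865/270 = 764865*(1/270) = 16997/6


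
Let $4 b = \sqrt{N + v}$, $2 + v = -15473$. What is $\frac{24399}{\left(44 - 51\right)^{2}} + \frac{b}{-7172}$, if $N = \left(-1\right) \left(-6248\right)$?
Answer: $\frac{24399}{49} - \frac{i \sqrt{9227}}{28688} \approx 497.94 - 0.0033483 i$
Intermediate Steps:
$v = -15475$ ($v = -2 - 15473 = -15475$)
$N = 6248$
$b = \frac{i \sqrt{9227}}{4}$ ($b = \frac{\sqrt{6248 - 15475}}{4} = \frac{\sqrt{-9227}}{4} = \frac{i \sqrt{9227}}{4} \approx 24.014 i$)
$\frac{24399}{\left(44 - 51\right)^{2}} + \frac{b}{-7172} = \frac{24399}{\left(44 - 51\right)^{2}} + \frac{\frac{1}{4} i \sqrt{9227}}{-7172} = \frac{24399}{\left(-7\right)^{2}} + \frac{i \sqrt{9227}}{4} \left(- \frac{1}{7172}\right) = \frac{24399}{49} - \frac{i \sqrt{9227}}{28688}$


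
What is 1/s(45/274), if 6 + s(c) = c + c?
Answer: -137/777 ≈ -0.17632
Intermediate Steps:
s(c) = -6 + 2*c (s(c) = -6 + (c + c) = -6 + 2*c)
1/s(45/274) = 1/(-6 + 2*(45/274)) = 1/(-6 + 45/137) = 1/(-777/137) = -137/777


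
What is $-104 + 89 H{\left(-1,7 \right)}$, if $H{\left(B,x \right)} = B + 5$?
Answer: $252$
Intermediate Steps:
$H{\left(B,x \right)} = 5 + B$
$-104 + 89 H{\left(-1,7 \right)} = -104 + 89 \left(5 - 1\right) = -104 + 89 \cdot 4 = -104 + 356 = 252$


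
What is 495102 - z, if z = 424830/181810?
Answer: 9001406979/18181 ≈ 4.9510e+5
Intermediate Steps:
z = 42483/18181 (z = 424830*(1/181810) = 42483/18181 ≈ 2.3367)
495102 - z = 495102 - 1*42483/18181 = 495102 - 42483/18181 = 9001406979/18181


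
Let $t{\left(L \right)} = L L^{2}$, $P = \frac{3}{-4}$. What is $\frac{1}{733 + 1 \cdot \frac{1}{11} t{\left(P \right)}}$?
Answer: $\frac{704}{516005} \approx 0.0013643$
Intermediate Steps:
$P = - \frac{3}{4}$ ($P = 3 \left(- \frac{1}{4}\right) = - \frac{3}{4} \approx -0.75$)
$t{\left(L \right)} = L^{3}$
$\frac{1}{733 + 1 \cdot \frac{1}{11} t{\left(P \right)}} = \frac{1}{733 + 1 \cdot \frac{1}{11} \left(- \frac{3}{4}\right)^{3}} = \frac{1}{733 + 1 \cdot \frac{1}{11} \left(- \frac{27}{64}\right)} = \frac{1}{733 + \frac{1}{11} \left(- \frac{27}{64}\right)} = \frac{1}{733 - \frac{27}{704}} = \frac{1}{\frac{516005}{704}} = \frac{704}{516005}$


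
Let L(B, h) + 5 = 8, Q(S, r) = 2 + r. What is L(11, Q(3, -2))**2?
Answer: 9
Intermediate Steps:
L(B, h) = 3 (L(B, h) = -5 + 8 = 3)
L(11, Q(3, -2))**2 = 3**2 = 9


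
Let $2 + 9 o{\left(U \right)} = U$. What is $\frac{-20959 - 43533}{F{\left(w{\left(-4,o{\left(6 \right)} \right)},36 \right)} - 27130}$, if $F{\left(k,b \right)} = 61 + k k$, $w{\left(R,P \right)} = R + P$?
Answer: $\frac{5223852}{2191565} \approx 2.3836$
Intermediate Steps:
$o{\left(U \right)} = - \frac{2}{9} + \frac{U}{9}$
$w{\left(R,P \right)} = P + R$
$F{\left(k,b \right)} = 61 + k^{2}$
$\frac{-20959 - 43533}{F{\left(w{\left(-4,o{\left(6 \right)} \right)},36 \right)} - 27130} = \frac{-20959 - 43533}{\left(61 + \left(\left(- \frac{2}{9} + \frac{1}{9} \cdot 6\right) - 4\right)^{2}\right) - 27130} = - \frac{64492}{\left(61 + \left(\left(- \frac{2}{9} + \frac{2}{3}\right) - 4\right)^{2}\right) - 27130} = - \frac{64492}{\left(61 + \left(\frac{4}{9} - 4\right)^{2}\right) - 27130} = - \frac{64492}{\left(61 + \left(- \frac{32}{9}\right)^{2}\right) - 27130} = - \frac{64492}{\left(61 + \frac{1024}{81}\right) - 27130} = - \frac{64492}{\frac{5965}{81} - 27130} = - \frac{64492}{- \frac{2191565}{81}} = \left(-64492\right) \left(- \frac{81}{2191565}\right) = \frac{5223852}{2191565}$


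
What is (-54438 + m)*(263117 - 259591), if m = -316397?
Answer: -1307564210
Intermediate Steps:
(-54438 + m)*(263117 - 259591) = (-54438 - 316397)*(263117 - 259591) = -370835*3526 = -1307564210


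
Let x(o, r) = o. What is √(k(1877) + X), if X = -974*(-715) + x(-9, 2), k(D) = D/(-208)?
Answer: √1883043903/52 ≈ 834.50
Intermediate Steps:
k(D) = -D/208 (k(D) = D*(-1/208) = -D/208)
X = 696401 (X = -974*(-715) - 9 = 696410 - 9 = 696401)
√(k(1877) + X) = √(-1/208*1877 + 696401) = √(-1877/208 + 696401) = √(144849531/208) = √1883043903/52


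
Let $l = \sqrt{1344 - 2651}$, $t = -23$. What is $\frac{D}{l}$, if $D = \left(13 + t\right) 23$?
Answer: $\frac{230 i \sqrt{1307}}{1307} \approx 6.3619 i$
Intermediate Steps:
$l = i \sqrt{1307}$ ($l = \sqrt{-1307} = i \sqrt{1307} \approx 36.152 i$)
$D = -230$ ($D = \left(13 - 23\right) 23 = \left(-10\right) 23 = -230$)
$\frac{D}{l} = - \frac{230}{i \sqrt{1307}} = - 230 \left(- \frac{i \sqrt{1307}}{1307}\right) = \frac{230 i \sqrt{1307}}{1307}$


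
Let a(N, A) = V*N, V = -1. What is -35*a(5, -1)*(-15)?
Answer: -2625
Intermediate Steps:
a(N, A) = -N
-35*a(5, -1)*(-15) = -(-35)*5*(-15) = -35*(-5)*(-15) = 175*(-15) = -2625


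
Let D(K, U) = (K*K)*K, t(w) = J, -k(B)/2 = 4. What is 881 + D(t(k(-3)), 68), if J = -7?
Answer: 538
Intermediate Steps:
k(B) = -8 (k(B) = -2*4 = -8)
t(w) = -7
D(K, U) = K³ (D(K, U) = K²*K = K³)
881 + D(t(k(-3)), 68) = 881 + (-7)³ = 881 - 343 = 538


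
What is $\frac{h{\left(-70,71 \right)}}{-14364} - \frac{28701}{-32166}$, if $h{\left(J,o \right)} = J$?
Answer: $\frac{822446}{916731} \approx 0.89715$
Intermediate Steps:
$\frac{h{\left(-70,71 \right)}}{-14364} - \frac{28701}{-32166} = - \frac{70}{-14364} - \frac{28701}{-32166} = \left(-70\right) \left(- \frac{1}{14364}\right) - - \frac{3189}{3574} = \frac{5}{1026} + \frac{3189}{3574} = \frac{822446}{916731}$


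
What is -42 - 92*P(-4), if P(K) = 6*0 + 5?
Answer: -502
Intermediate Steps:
P(K) = 5 (P(K) = 0 + 5 = 5)
-42 - 92*P(-4) = -42 - 92*5 = -42 - 460 = -502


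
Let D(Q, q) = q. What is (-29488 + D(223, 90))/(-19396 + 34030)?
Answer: -14699/7317 ≈ -2.0089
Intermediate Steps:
(-29488 + D(223, 90))/(-19396 + 34030) = (-29488 + 90)/(-19396 + 34030) = -29398/14634 = -29398*1/14634 = -14699/7317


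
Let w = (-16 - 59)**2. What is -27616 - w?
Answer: -33241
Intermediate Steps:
w = 5625 (w = (-75)**2 = 5625)
-27616 - w = -27616 - 1*5625 = -27616 - 5625 = -33241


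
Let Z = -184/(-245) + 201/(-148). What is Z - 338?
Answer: -12277893/36260 ≈ -338.61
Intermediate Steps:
Z = -22013/36260 (Z = -184*(-1/245) + 201*(-1/148) = 184/245 - 201/148 = -22013/36260 ≈ -0.60709)
Z - 338 = -22013/36260 - 338 = -12277893/36260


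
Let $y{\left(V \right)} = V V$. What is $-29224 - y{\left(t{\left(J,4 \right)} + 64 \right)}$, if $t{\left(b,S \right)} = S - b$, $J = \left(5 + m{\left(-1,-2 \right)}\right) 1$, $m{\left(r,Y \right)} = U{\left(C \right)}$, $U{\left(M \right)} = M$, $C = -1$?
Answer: $-33320$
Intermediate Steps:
$m{\left(r,Y \right)} = -1$
$J = 4$ ($J = \left(5 - 1\right) 1 = 4 \cdot 1 = 4$)
$y{\left(V \right)} = V^{2}$
$-29224 - y{\left(t{\left(J,4 \right)} + 64 \right)} = -29224 - \left(\left(4 - 4\right) + 64\right)^{2} = -29224 - \left(0 + 64\right)^{2} = -29224 - 64^{2} = -29224 - 4096 = -33320$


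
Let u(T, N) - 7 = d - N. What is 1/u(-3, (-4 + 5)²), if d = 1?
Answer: ⅐ ≈ 0.14286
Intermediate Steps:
u(T, N) = 8 - N (u(T, N) = 7 + (1 - N) = 8 - N)
1/u(-3, (-4 + 5)²) = 1/(8 - (-4 + 5)²) = 1/(8 - 1*1²) = 1/(8 - 1*1) = 1/(8 - 1) = 1/7 = ⅐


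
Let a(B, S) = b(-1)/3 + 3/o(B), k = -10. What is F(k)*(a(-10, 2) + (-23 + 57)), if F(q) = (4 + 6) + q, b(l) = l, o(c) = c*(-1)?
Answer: 0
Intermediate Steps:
o(c) = -c
a(B, S) = -1/3 - 3/B (a(B, S) = -1/3 + 3/((-B)) = -1*1/3 + 3*(-1/B) = -1/3 - 3/B)
F(q) = 10 + q
F(k)*(a(-10, 2) + (-23 + 57)) = (10 - 10)*((1/3)*(-9 - 1*(-10))/(-10) + (-23 + 57)) = 0*((1/3)*(-1/10)*(-9 + 10) + 34) = 0*((1/3)*(-1/10)*1 + 34) = 0*(-1/30 + 34) = 0*(1019/30) = 0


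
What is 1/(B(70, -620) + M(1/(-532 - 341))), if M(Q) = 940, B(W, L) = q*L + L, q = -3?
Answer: 1/2180 ≈ 0.00045872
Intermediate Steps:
B(W, L) = -2*L (B(W, L) = -3*L + L = -2*L)
1/(B(70, -620) + M(1/(-532 - 341))) = 1/(-2*(-620) + 940) = 1/(1240 + 940) = 1/2180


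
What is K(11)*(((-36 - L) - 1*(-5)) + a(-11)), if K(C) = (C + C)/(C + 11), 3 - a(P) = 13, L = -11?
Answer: -30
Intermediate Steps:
a(P) = -10 (a(P) = 3 - 1*13 = 3 - 13 = -10)
K(C) = 2*C/(11 + C) (K(C) = (2*C)/(11 + C) = 2*C/(11 + C))
K(11)*(((-36 - L) - 1*(-5)) + a(-11)) = (2*11/(11 + 11))*(((-36 - 1*(-11)) - 1*(-5)) - 10) = (2*11/22)*(((-36 + 11) + 5) - 10) = (2*11*(1/22))*((-25 + 5) - 10) = 1*(-20 - 10) = 1*(-30) = -30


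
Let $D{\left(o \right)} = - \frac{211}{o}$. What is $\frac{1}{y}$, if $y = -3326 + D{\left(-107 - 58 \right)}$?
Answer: $- \frac{165}{548579} \approx -0.00030078$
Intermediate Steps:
$y = - \frac{548579}{165}$ ($y = -3326 - \frac{211}{-107 - 58} = -3326 - \frac{211}{-165} = -3326 - - \frac{211}{165} = -3326 + \frac{211}{165} = - \frac{548579}{165} \approx -3324.7$)
$\frac{1}{y} = \frac{1}{- \frac{548579}{165}} = - \frac{165}{548579}$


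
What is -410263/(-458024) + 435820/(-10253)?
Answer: -27915656163/670874296 ≈ -41.611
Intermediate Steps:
-410263/(-458024) + 435820/(-10253) = -410263*(-1/458024) + 435820*(-1/10253) = 58609/65432 - 435820/10253 = -27915656163/670874296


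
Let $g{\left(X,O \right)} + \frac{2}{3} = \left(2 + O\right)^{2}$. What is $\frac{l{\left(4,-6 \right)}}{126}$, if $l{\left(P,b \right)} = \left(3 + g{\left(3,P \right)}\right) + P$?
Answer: $\frac{127}{378} \approx 0.33598$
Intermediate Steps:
$g{\left(X,O \right)} = - \frac{2}{3} + \left(2 + O\right)^{2}$
$l{\left(P,b \right)} = \frac{7}{3} + P + \left(2 + P\right)^{2}$ ($l{\left(P,b \right)} = \left(3 + \left(- \frac{2}{3} + \left(2 + P\right)^{2}\right)\right) + P = \left(\frac{7}{3} + \left(2 + P\right)^{2}\right) + P = \frac{7}{3} + P + \left(2 + P\right)^{2}$)
$\frac{l{\left(4,-6 \right)}}{126} = \frac{\frac{19}{3} + 4^{2} + 5 \cdot 4}{126} = \frac{\frac{19}{3} + 16 + 20}{126} = \frac{1}{126} \cdot \frac{127}{3} = \frac{127}{378}$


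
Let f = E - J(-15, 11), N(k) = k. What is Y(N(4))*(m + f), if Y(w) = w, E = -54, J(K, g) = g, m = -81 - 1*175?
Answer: -1284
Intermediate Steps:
m = -256 (m = -81 - 175 = -256)
f = -65 (f = -54 - 1*11 = -54 - 11 = -65)
Y(N(4))*(m + f) = 4*(-256 - 65) = 4*(-321) = -1284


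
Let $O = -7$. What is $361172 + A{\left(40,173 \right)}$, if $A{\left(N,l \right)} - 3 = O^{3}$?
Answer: $360832$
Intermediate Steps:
$A{\left(N,l \right)} = -340$ ($A{\left(N,l \right)} = 3 + \left(-7\right)^{3} = 3 - 343 = -340$)
$361172 + A{\left(40,173 \right)} = 361172 - 340 = 360832$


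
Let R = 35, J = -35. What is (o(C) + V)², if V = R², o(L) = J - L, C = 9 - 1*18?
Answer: 1437601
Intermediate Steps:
C = -9 (C = 9 - 18 = -9)
o(L) = -35 - L
V = 1225 (V = 35² = 1225)
(o(C) + V)² = ((-35 - 1*(-9)) + 1225)² = ((-35 + 9) + 1225)² = (-26 + 1225)² = 1199² = 1437601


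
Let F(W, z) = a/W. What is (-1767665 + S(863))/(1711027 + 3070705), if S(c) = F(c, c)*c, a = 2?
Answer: -1767663/4781732 ≈ -0.36967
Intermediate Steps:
F(W, z) = 2/W
S(c) = 2 (S(c) = (2/c)*c = 2)
(-1767665 + S(863))/(1711027 + 3070705) = (-1767665 + 2)/(1711027 + 3070705) = -1767663/4781732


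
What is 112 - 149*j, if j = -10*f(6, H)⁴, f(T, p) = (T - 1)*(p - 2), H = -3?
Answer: 582031362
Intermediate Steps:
f(T, p) = (-1 + T)*(-2 + p)
j = -3906250 (j = -10*(2 - 1*(-3) - 2*6 + 6*(-3))⁴ = -10*(2 + 3 - 12 - 18)⁴ = -10*(-25)⁴ = -10*390625 = -3906250)
112 - 149*j = 112 - 149*(-3906250) = 112 + 582031250 = 582031362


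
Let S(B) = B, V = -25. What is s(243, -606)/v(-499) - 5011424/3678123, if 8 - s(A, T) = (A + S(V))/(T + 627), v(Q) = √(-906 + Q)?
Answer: -5011424/3678123 + 10*I*√1405/5901 ≈ -1.3625 + 0.06352*I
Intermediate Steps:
s(A, T) = 8 - (-25 + A)/(627 + T) (s(A, T) = 8 - (A - 25)/(T + 627) = 8 - (-25 + A)/(627 + T))
s(243, -606)/v(-499) - 5011424/3678123 = ((5041 - 1*243 + 8*(-606))/(627 - 606))/(√(-906 - 499)) - 5011424/3678123 = ((5041 - 243 - 4848)/21)/(√(-1405)) - 5011424*1/3678123 = ((1/21)*(-50))/((I*√1405)) - 5011424/3678123 = -(-10)*I*√1405/5901 - 5011424/3678123 = 10*I*√1405/5901 - 5011424/3678123 = -5011424/3678123 + 10*I*√1405/5901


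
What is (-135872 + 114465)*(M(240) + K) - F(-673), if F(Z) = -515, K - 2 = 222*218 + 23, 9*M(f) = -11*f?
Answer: -3090805336/3 ≈ -1.0303e+9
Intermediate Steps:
M(f) = -11*f/9 (M(f) = (-11*f)/9 = -11*f/9)
K = 48421 (K = 2 + (222*218 + 23) = 2 + (48396 + 23) = 2 + 48419 = 48421)
(-135872 + 114465)*(M(240) + K) - F(-673) = (-135872 + 114465)*(-11/9*240 + 48421) - 1*(-515) = -21407*(-880/3 + 48421) + 515 = -21407*144383/3 + 515 = -3090806881/3 + 515 = -3090805336/3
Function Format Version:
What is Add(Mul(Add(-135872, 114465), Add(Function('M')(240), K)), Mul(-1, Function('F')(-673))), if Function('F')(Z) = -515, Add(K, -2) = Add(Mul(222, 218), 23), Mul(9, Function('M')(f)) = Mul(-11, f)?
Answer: Rational(-3090805336, 3) ≈ -1.0303e+9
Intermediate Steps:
Function('M')(f) = Mul(Rational(-11, 9), f) (Function('M')(f) = Mul(Rational(1, 9), Mul(-11, f)) = Mul(Rational(-11, 9), f))
K = 48421 (K = Add(2, Add(Mul(222, 218), 23)) = Add(2, Add(48396, 23)) = Add(2, 48419) = 48421)
Add(Mul(Add(-135872, 114465), Add(Function('M')(240), K)), Mul(-1, Function('F')(-673))) = Add(Mul(Add(-135872, 114465), Add(Mul(Rational(-11, 9), 240), 48421)), Mul(-1, -515)) = Add(Mul(-21407, Add(Rational(-880, 3), 48421)), 515) = Add(Mul(-21407, Rational(144383, 3)), 515) = Add(Rational(-3090806881, 3), 515) = Rational(-3090805336, 3)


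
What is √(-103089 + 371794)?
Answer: √268705 ≈ 518.37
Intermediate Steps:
√(-103089 + 371794) = √268705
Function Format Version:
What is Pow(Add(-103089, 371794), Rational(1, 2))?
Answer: Pow(268705, Rational(1, 2)) ≈ 518.37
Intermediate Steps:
Pow(Add(-103089, 371794), Rational(1, 2)) = Pow(268705, Rational(1, 2))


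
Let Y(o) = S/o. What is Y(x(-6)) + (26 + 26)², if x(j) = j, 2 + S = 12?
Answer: 8107/3 ≈ 2702.3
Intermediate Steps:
S = 10 (S = -2 + 12 = 10)
Y(o) = 10/o
Y(x(-6)) + (26 + 26)² = 10/(-6) + (26 + 26)² = 10*(-⅙) + 52² = -5/3 + 2704 = 8107/3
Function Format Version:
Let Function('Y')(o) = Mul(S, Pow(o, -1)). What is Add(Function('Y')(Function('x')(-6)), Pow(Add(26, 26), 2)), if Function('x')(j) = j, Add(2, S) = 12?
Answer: Rational(8107, 3) ≈ 2702.3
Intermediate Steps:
S = 10 (S = Add(-2, 12) = 10)
Function('Y')(o) = Mul(10, Pow(o, -1))
Add(Function('Y')(Function('x')(-6)), Pow(Add(26, 26), 2)) = Add(Mul(10, Pow(-6, -1)), Pow(Add(26, 26), 2)) = Add(Mul(10, Rational(-1, 6)), Pow(52, 2)) = Add(Rational(-5, 3), 2704) = Rational(8107, 3)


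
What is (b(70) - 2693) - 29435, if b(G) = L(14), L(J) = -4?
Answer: -32132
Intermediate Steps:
b(G) = -4
(b(70) - 2693) - 29435 = (-4 - 2693) - 29435 = -2697 - 29435 = -32132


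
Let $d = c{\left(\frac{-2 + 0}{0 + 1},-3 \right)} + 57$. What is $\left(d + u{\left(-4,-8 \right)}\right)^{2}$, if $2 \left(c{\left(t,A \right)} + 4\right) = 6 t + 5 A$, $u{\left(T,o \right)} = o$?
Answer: $\frac{3969}{4} \approx 992.25$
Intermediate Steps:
$c{\left(t,A \right)} = -4 + 3 t + \frac{5 A}{2}$ ($c{\left(t,A \right)} = -4 + \frac{6 t + 5 A}{2} = -4 + \frac{5 A + 6 t}{2} = -4 + \left(3 t + \frac{5 A}{2}\right) = -4 + 3 t + \frac{5 A}{2}$)
$d = \frac{79}{2}$ ($d = \left(-4 + 3 \frac{-2 + 0}{0 + 1} + \frac{5}{2} \left(-3\right)\right) + 57 = \left(-4 + 3 \left(- \frac{2}{1}\right) - \frac{15}{2}\right) + 57 = \left(-4 + 3 \left(\left(-2\right) 1\right) - \frac{15}{2}\right) + 57 = \left(-4 + 3 \left(-2\right) - \frac{15}{2}\right) + 57 = \left(-4 - 6 - \frac{15}{2}\right) + 57 = - \frac{35}{2} + 57 = \frac{79}{2} \approx 39.5$)
$\left(d + u{\left(-4,-8 \right)}\right)^{2} = \left(\frac{79}{2} - 8\right)^{2} = \left(\frac{63}{2}\right)^{2} = \frac{3969}{4}$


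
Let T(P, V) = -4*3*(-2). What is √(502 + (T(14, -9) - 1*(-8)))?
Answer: √534 ≈ 23.108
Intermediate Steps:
T(P, V) = 24 (T(P, V) = -12*(-2) = 24)
√(502 + (T(14, -9) - 1*(-8))) = √(502 + (24 - 1*(-8))) = √(502 + (24 + 8)) = √(502 + 32) = √534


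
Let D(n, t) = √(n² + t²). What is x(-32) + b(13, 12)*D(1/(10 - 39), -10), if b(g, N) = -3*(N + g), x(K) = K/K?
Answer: 1 - 75*√84101/29 ≈ -749.00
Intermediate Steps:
x(K) = 1
b(g, N) = -3*N - 3*g
x(-32) + b(13, 12)*D(1/(10 - 39), -10) = 1 + (-3*12 - 3*13)*√((1/(10 - 39))² + (-10)²) = 1 + (-36 - 39)*√((1/(-29))² + 100) = 1 - 75*√((-1/29)² + 100) = 1 - 75*√(1/841 + 100) = 1 - 75*√84101/29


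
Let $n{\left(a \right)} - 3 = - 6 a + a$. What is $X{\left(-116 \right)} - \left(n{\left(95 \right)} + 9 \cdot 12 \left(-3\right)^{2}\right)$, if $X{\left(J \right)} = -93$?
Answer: $-593$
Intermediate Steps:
$n{\left(a \right)} = 3 - 5 a$ ($n{\left(a \right)} = 3 + \left(- 6 a + a\right) = 3 - 5 a$)
$X{\left(-116 \right)} - \left(n{\left(95 \right)} + 9 \cdot 12 \left(-3\right)^{2}\right) = -93 - \left(\left(3 - 475\right) + 9 \cdot 12 \left(-3\right)^{2}\right) = -93 - \left(\left(3 - 475\right) + 108 \cdot 9\right) = -93 - \left(-472 + 972\right) = -93 - 500 = -593$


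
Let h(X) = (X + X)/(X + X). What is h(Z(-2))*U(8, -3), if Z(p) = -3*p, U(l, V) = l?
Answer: 8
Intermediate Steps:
h(X) = 1 (h(X) = (2*X)/((2*X)) = (2*X)*(1/(2*X)) = 1)
h(Z(-2))*U(8, -3) = 1*8 = 8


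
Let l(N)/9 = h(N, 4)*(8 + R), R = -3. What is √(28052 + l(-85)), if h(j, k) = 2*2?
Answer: 2*√7058 ≈ 168.02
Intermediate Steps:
h(j, k) = 4
l(N) = 180 (l(N) = 9*(4*(8 - 3)) = 9*(4*5) = 9*20 = 180)
√(28052 + l(-85)) = √(28052 + 180) = √28232 = 2*√7058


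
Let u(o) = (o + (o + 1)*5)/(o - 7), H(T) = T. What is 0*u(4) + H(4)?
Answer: 4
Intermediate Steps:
u(o) = (5 + 6*o)/(-7 + o) (u(o) = (o + (1 + o)*5)/(-7 + o) = (o + (5 + 5*o))/(-7 + o) = (5 + 6*o)/(-7 + o))
0*u(4) + H(4) = 0*((5 + 6*4)/(-7 + 4)) + 4 = 0*((5 + 24)/(-3)) + 4 = 0*(-⅓*29) + 4 = 0*(-29/3) + 4 = 0 + 4 = 4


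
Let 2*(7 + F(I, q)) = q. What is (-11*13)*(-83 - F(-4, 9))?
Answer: 23023/2 ≈ 11512.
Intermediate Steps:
F(I, q) = -7 + q/2
(-11*13)*(-83 - F(-4, 9)) = (-11*13)*(-83 - (-7 + (½)*9)) = -143*(-83 - (-7 + 9/2)) = -143*(-83 - 1*(-5/2)) = -143*(-83 + 5/2) = -143*(-161/2) = 23023/2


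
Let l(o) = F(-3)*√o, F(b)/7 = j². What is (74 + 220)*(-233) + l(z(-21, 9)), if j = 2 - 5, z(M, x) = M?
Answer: -68502 + 63*I*√21 ≈ -68502.0 + 288.7*I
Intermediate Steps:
j = -3
F(b) = 63 (F(b) = 7*(-3)² = 7*9 = 63)
l(o) = 63*√o
(74 + 220)*(-233) + l(z(-21, 9)) = (74 + 220)*(-233) + 63*√(-21) = 294*(-233) + 63*(I*√21) = -68502 + 63*I*√21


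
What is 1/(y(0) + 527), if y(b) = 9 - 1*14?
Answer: 1/522 ≈ 0.0019157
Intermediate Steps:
y(b) = -5 (y(b) = 9 - 14 = -5)
1/(y(0) + 527) = 1/(-5 + 527) = 1/522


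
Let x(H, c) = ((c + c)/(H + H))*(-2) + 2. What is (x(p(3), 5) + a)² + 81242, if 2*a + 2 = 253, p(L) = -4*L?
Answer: 879403/9 ≈ 97712.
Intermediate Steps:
a = 251/2 (a = -1 + (½)*253 = -1 + 253/2 = 251/2 ≈ 125.50)
x(H, c) = 2 - 2*c/H (x(H, c) = ((2*c)/((2*H)))*(-2) + 2 = ((2*c)*(1/(2*H)))*(-2) + 2 = (c/H)*(-2) + 2 = -2*c/H + 2 = 2 - 2*c/H)
(x(p(3), 5) + a)² + 81242 = ((2 - 2*5/(-4*3)) + 251/2)² + 81242 = ((2 - 2*5/(-12)) + 251/2)² + 81242 = ((2 - 2*5*(-1/12)) + 251/2)² + 81242 = ((2 + ⅚) + 251/2)² + 81242 = (17/6 + 251/2)² + 81242 = (385/3)² + 81242 = 148225/9 + 81242 = 879403/9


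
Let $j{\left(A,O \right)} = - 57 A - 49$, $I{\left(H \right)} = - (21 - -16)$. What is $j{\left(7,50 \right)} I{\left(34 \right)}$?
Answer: $16576$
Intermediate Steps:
$I{\left(H \right)} = -37$ ($I{\left(H \right)} = - (21 + 16) = \left(-1\right) 37 = -37$)
$j{\left(A,O \right)} = -49 - 57 A$
$j{\left(7,50 \right)} I{\left(34 \right)} = \left(-49 - 399\right) \left(-37\right) = \left(-448\right) \left(-37\right) = 16576$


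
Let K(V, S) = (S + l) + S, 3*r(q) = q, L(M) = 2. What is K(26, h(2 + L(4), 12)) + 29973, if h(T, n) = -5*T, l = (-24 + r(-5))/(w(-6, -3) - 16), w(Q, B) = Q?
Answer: 179605/6 ≈ 29934.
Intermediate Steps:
r(q) = q/3
l = 7/6 (l = (-24 + (⅓)*(-5))/(-6 - 16) = (-24 - 5/3)/(-22) = -77/3*(-1/22) = 7/6 ≈ 1.1667)
K(V, S) = 7/6 + 2*S (K(V, S) = (S + 7/6) + S = (7/6 + S) + S = 7/6 + 2*S)
K(26, h(2 + L(4), 12)) + 29973 = (7/6 + 2*(-5*(2 + 2))) + 29973 = (7/6 + 2*(-5*4)) + 29973 = (7/6 + 2*(-20)) + 29973 = (7/6 - 40) + 29973 = -233/6 + 29973 = 179605/6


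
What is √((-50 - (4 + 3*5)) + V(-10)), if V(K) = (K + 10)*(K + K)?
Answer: I*√69 ≈ 8.3066*I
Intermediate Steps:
V(K) = 2*K*(10 + K) (V(K) = (10 + K)*(2*K) = 2*K*(10 + K))
√((-50 - (4 + 3*5)) + V(-10)) = √((-50 - (4 + 3*5)) + 2*(-10)*(10 - 10)) = √((-50 - (4 + 15)) + 2*(-10)*0) = √((-50 - 1*19) + 0) = √((-50 - 19) + 0) = √(-69 + 0) = √(-69) = I*√69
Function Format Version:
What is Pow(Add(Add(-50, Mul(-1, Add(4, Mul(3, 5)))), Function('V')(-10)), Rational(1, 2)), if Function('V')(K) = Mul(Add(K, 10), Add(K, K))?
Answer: Mul(I, Pow(69, Rational(1, 2))) ≈ Mul(8.3066, I)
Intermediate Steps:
Function('V')(K) = Mul(2, K, Add(10, K)) (Function('V')(K) = Mul(Add(10, K), Mul(2, K)) = Mul(2, K, Add(10, K)))
Pow(Add(Add(-50, Mul(-1, Add(4, Mul(3, 5)))), Function('V')(-10)), Rational(1, 2)) = Pow(Add(Add(-50, Mul(-1, Add(4, Mul(3, 5)))), Mul(2, -10, Add(10, -10))), Rational(1, 2)) = Pow(Add(Add(-50, Mul(-1, Add(4, 15))), Mul(2, -10, 0)), Rational(1, 2)) = Pow(Add(Add(-50, Mul(-1, 19)), 0), Rational(1, 2)) = Pow(Add(Add(-50, -19), 0), Rational(1, 2)) = Pow(Add(-69, 0), Rational(1, 2)) = Pow(-69, Rational(1, 2)) = Mul(I, Pow(69, Rational(1, 2)))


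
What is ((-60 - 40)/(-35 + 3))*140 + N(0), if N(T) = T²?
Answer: 875/2 ≈ 437.50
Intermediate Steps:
((-60 - 40)/(-35 + 3))*140 + N(0) = ((-60 - 40)/(-35 + 3))*140 + 0² = -100/(-32)*140 + 0 = -100*(-1/32)*140 + 0 = (25/8)*140 + 0 = 875/2 + 0 = 875/2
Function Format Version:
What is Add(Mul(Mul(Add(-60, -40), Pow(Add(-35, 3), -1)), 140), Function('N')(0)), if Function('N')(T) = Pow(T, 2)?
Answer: Rational(875, 2) ≈ 437.50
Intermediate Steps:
Add(Mul(Mul(Add(-60, -40), Pow(Add(-35, 3), -1)), 140), Function('N')(0)) = Add(Mul(Mul(Add(-60, -40), Pow(Add(-35, 3), -1)), 140), Pow(0, 2)) = Add(Mul(Mul(-100, Pow(-32, -1)), 140), 0) = Add(Mul(Mul(-100, Rational(-1, 32)), 140), 0) = Add(Mul(Rational(25, 8), 140), 0) = Add(Rational(875, 2), 0) = Rational(875, 2)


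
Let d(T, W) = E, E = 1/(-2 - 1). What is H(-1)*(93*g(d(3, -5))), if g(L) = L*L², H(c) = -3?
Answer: 31/3 ≈ 10.333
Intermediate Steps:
E = -⅓ (E = 1/(-3) = -⅓ ≈ -0.33333)
d(T, W) = -⅓
g(L) = L³
H(-1)*(93*g(d(3, -5))) = -279*(-⅓)³ = -279*(-1)/27 = -3*(-31/9) = 31/3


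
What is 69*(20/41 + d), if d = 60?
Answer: 171120/41 ≈ 4173.7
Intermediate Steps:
69*(20/41 + d) = 69*(20/41 + 60) = 69*(2480/41) = 171120/41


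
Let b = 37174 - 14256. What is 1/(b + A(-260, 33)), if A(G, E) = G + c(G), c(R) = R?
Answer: 1/22398 ≈ 4.4647e-5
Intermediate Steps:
b = 22918
A(G, E) = 2*G (A(G, E) = G + G = 2*G)
1/(b + A(-260, 33)) = 1/(22918 + 2*(-260)) = 1/(22918 - 520) = 1/22398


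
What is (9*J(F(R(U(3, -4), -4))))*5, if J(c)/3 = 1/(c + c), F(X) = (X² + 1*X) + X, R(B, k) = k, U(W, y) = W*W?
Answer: 135/16 ≈ 8.4375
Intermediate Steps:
U(W, y) = W²
F(X) = X² + 2*X (F(X) = (X² + X) + X = (X + X²) + X = X² + 2*X)
J(c) = 3/(2*c) (J(c) = 3/(c + c) = 3/((2*c)) = 3*(1/(2*c)) = 3/(2*c))
(9*J(F(R(U(3, -4), -4))))*5 = (9*(3/(2*((-4*(2 - 4))))))*5 = (9*(3/(2*((-4*(-2))))))*5 = (9*((3/2)/8))*5 = (9*((3/2)*(⅛)))*5 = (9*(3/16))*5 = (27/16)*5 = 135/16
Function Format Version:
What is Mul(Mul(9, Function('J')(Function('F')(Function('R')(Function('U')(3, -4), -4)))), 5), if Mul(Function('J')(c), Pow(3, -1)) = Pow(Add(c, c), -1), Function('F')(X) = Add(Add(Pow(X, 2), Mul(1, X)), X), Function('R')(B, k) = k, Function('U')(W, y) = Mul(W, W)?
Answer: Rational(135, 16) ≈ 8.4375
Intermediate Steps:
Function('U')(W, y) = Pow(W, 2)
Function('F')(X) = Add(Pow(X, 2), Mul(2, X)) (Function('F')(X) = Add(Add(Pow(X, 2), X), X) = Add(Add(X, Pow(X, 2)), X) = Add(Pow(X, 2), Mul(2, X)))
Function('J')(c) = Mul(Rational(3, 2), Pow(c, -1)) (Function('J')(c) = Mul(3, Pow(Add(c, c), -1)) = Mul(3, Pow(Mul(2, c), -1)) = Mul(3, Mul(Rational(1, 2), Pow(c, -1))) = Mul(Rational(3, 2), Pow(c, -1)))
Mul(Mul(9, Function('J')(Function('F')(Function('R')(Function('U')(3, -4), -4)))), 5) = Mul(Mul(9, Mul(Rational(3, 2), Pow(Mul(-4, Add(2, -4)), -1))), 5) = Mul(Mul(9, Mul(Rational(3, 2), Pow(Mul(-4, -2), -1))), 5) = Mul(Mul(9, Mul(Rational(3, 2), Pow(8, -1))), 5) = Mul(Mul(9, Mul(Rational(3, 2), Rational(1, 8))), 5) = Mul(Mul(9, Rational(3, 16)), 5) = Mul(Rational(27, 16), 5) = Rational(135, 16)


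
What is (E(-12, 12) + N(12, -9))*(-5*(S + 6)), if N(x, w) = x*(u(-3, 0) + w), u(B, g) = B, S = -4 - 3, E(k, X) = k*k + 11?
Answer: 55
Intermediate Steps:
E(k, X) = 11 + k² (E(k, X) = k² + 11 = 11 + k²)
S = -7
N(x, w) = x*(-3 + w)
(E(-12, 12) + N(12, -9))*(-5*(S + 6)) = ((11 + (-12)²) + 12*(-3 - 9))*(-5*(-7 + 6)) = ((11 + 144) + 12*(-12))*(-5*(-1)) = (155 - 144)*5 = 11*5 = 55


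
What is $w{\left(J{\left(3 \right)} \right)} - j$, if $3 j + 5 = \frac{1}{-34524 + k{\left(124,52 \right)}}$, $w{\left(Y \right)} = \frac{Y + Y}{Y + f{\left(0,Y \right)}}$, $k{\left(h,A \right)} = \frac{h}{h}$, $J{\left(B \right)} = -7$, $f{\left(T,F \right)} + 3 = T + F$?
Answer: $\frac{4384438}{1760673} \approx 2.4902$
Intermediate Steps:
$f{\left(T,F \right)} = -3 + F + T$ ($f{\left(T,F \right)} = -3 + \left(T + F\right) = -3 + \left(F + T\right) = -3 + F + T$)
$k{\left(h,A \right)} = 1$
$w{\left(Y \right)} = \frac{2 Y}{-3 + 2 Y}$ ($w{\left(Y \right)} = \frac{Y + Y}{Y + \left(-3 + Y + 0\right)} = \frac{2 Y}{Y + \left(-3 + Y\right)} = \frac{2 Y}{-3 + 2 Y}$)
$j = - \frac{172616}{103569}$ ($j = - \frac{5}{3} + \frac{1}{3 \left(-34524 + 1\right)} = - \frac{5}{3} + \frac{1}{3 \left(-34523\right)} = - \frac{5}{3} + \frac{1}{3} \left(- \frac{1}{34523}\right) = - \frac{5}{3} - \frac{1}{103569} = - \frac{172616}{103569} \approx -1.6667$)
$w{\left(J{\left(3 \right)} \right)} - j = 2 \left(-7\right) \frac{1}{-3 + 2 \left(-7\right)} - - \frac{172616}{103569} = 2 \left(-7\right) \frac{1}{-3 - 14} + \frac{172616}{103569} = 2 \left(-7\right) \frac{1}{-17} + \frac{172616}{103569} = 2 \left(-7\right) \left(- \frac{1}{17}\right) + \frac{172616}{103569} = \frac{14}{17} + \frac{172616}{103569} = \frac{4384438}{1760673}$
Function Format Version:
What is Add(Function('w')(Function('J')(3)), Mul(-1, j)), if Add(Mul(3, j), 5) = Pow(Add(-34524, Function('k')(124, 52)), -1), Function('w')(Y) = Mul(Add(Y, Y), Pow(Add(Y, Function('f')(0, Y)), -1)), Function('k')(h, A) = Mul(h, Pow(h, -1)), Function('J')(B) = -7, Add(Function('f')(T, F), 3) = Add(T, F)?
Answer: Rational(4384438, 1760673) ≈ 2.4902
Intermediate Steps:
Function('f')(T, F) = Add(-3, F, T) (Function('f')(T, F) = Add(-3, Add(T, F)) = Add(-3, Add(F, T)) = Add(-3, F, T))
Function('k')(h, A) = 1
Function('w')(Y) = Mul(2, Y, Pow(Add(-3, Mul(2, Y)), -1)) (Function('w')(Y) = Mul(Add(Y, Y), Pow(Add(Y, Add(-3, Y, 0)), -1)) = Mul(Mul(2, Y), Pow(Add(Y, Add(-3, Y)), -1)) = Mul(Mul(2, Y), Pow(Add(-3, Mul(2, Y)), -1)) = Mul(2, Y, Pow(Add(-3, Mul(2, Y)), -1)))
j = Rational(-172616, 103569) (j = Add(Rational(-5, 3), Mul(Rational(1, 3), Pow(Add(-34524, 1), -1))) = Add(Rational(-5, 3), Mul(Rational(1, 3), Pow(-34523, -1))) = Add(Rational(-5, 3), Mul(Rational(1, 3), Rational(-1, 34523))) = Add(Rational(-5, 3), Rational(-1, 103569)) = Rational(-172616, 103569) ≈ -1.6667)
Add(Function('w')(Function('J')(3)), Mul(-1, j)) = Add(Mul(2, -7, Pow(Add(-3, Mul(2, -7)), -1)), Mul(-1, Rational(-172616, 103569))) = Add(Mul(2, -7, Pow(Add(-3, -14), -1)), Rational(172616, 103569)) = Add(Mul(2, -7, Pow(-17, -1)), Rational(172616, 103569)) = Add(Mul(2, -7, Rational(-1, 17)), Rational(172616, 103569)) = Add(Rational(14, 17), Rational(172616, 103569)) = Rational(4384438, 1760673)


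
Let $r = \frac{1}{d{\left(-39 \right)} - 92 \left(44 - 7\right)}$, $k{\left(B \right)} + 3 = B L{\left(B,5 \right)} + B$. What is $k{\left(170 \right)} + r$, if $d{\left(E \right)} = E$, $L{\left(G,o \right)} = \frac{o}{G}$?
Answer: $\frac{592195}{3443} \approx 172.0$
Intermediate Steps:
$k{\left(B \right)} = 2 + B$ ($k{\left(B \right)} = -3 + \left(B \frac{5}{B} + B\right) = -3 + \left(5 + B\right) = 2 + B$)
$r = - \frac{1}{3443}$ ($r = \frac{1}{-39 - 92 \left(44 - 7\right)} = \frac{1}{-39 - 3404} = \frac{1}{-3443} = - \frac{1}{3443} \approx -0.00029044$)
$k{\left(170 \right)} + r = \left(2 + 170\right) - \frac{1}{3443} = 172 - \frac{1}{3443} = \frac{592195}{3443}$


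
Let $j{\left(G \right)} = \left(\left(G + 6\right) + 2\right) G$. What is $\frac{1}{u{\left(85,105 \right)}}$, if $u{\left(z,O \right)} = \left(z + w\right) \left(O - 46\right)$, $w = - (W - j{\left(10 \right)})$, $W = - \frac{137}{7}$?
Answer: $\frac{7}{117528} \approx 5.956 \cdot 10^{-5}$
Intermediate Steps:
$j{\left(G \right)} = G \left(8 + G\right)$ ($j{\left(G \right)} = \left(\left(6 + G\right) + 2\right) G = \left(8 + G\right) G = G \left(8 + G\right)$)
$W = - \frac{137}{7}$ ($W = \left(-137\right) \frac{1}{7} = - \frac{137}{7} \approx -19.571$)
$w = \frac{1397}{7}$ ($w = - (- \frac{137}{7} - 10 \left(8 + 10\right)) = - (- \frac{137}{7} - 10 \cdot 18) = - (- \frac{137}{7} - 180) = \left(-1\right) \left(- \frac{1397}{7}\right) = \frac{1397}{7} \approx 199.57$)
$u{\left(z,O \right)} = \left(-46 + O\right) \left(\frac{1397}{7} + z\right)$ ($u{\left(z,O \right)} = \left(z + \frac{1397}{7}\right) \left(O - 46\right) = \left(\frac{1397}{7} + z\right) \left(-46 + O\right) = \left(-46 + O\right) \left(\frac{1397}{7} + z\right)$)
$\frac{1}{u{\left(85,105 \right)}} = \frac{1}{- \frac{64262}{7} - 3910 + \frac{1397}{7} \cdot 105 + 105 \cdot 85} = \frac{1}{- \frac{64262}{7} - 3910 + 20955 + 8925} = \frac{1}{\frac{117528}{7}} = \frac{7}{117528}$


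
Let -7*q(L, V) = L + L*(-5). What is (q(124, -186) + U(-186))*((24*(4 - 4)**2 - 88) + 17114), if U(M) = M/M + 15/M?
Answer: 265188463/217 ≈ 1.2221e+6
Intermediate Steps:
U(M) = 1 + 15/M
q(L, V) = 4*L/7 (q(L, V) = -(L + L*(-5))/7 = -(L - 5*L)/7 = -(-4)*L/7 = 4*L/7)
(q(124, -186) + U(-186))*((24*(4 - 4)**2 - 88) + 17114) = ((4/7)*124 + (15 - 186)/(-186))*((24*(4 - 4)**2 - 88) + 17114) = (496/7 - 1/186*(-171))*((24*0**2 - 88) + 17114) = (496/7 + 57/62)*((24*0 - 88) + 17114) = 31151*((0 - 88) + 17114)/434 = 31151*(-88 + 17114)/434 = (31151/434)*17026 = 265188463/217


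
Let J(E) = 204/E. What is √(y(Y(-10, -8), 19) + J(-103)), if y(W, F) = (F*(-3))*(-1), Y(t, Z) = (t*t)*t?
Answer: √583701/103 ≈ 7.4175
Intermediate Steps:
Y(t, Z) = t³ (Y(t, Z) = t²*t = t³)
y(W, F) = 3*F (y(W, F) = -3*F*(-1) = 3*F)
√(y(Y(-10, -8), 19) + J(-103)) = √(3*19 + 204/(-103)) = √(57 + 204*(-1/103)) = √(57 - 204/103) = √(5667/103) = √583701/103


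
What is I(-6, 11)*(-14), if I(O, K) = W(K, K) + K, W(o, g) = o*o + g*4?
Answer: -2464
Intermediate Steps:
W(o, g) = o² + 4*g
I(O, K) = K² + 5*K (I(O, K) = (K² + 4*K) + K = K² + 5*K)
I(-6, 11)*(-14) = (11*(5 + 11))*(-14) = (11*16)*(-14) = 176*(-14) = -2464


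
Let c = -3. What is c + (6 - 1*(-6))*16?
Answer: 189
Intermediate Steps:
c + (6 - 1*(-6))*16 = -3 + (6 - 1*(-6))*16 = -3 + (6 + 6)*16 = -3 + 12*16 = -3 + 192 = 189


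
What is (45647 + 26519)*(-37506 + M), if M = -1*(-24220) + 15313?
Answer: 146280482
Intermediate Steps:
M = 39533 (M = 24220 + 15313 = 39533)
(45647 + 26519)*(-37506 + M) = (45647 + 26519)*(-37506 + 39533) = 72166*2027 = 146280482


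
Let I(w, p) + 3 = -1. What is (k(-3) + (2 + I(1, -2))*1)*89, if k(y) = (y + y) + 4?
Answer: -356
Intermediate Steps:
I(w, p) = -4 (I(w, p) = -3 - 1 = -4)
k(y) = 4 + 2*y (k(y) = 2*y + 4 = 4 + 2*y)
(k(-3) + (2 + I(1, -2))*1)*89 = ((4 + 2*(-3)) + (2 - 4)*1)*89 = ((4 - 6) - 2*1)*89 = (-2 - 2)*89 = -4*89 = -356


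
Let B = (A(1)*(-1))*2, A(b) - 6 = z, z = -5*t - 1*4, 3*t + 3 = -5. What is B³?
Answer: -778688/27 ≈ -28840.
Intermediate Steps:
t = -8/3 (t = -1 + (⅓)*(-5) = -1 - 5/3 = -8/3 ≈ -2.6667)
z = 28/3 (z = -5*(-8/3) - 1*4 = 40/3 - 4 = 28/3 ≈ 9.3333)
A(b) = 46/3 (A(b) = 6 + 28/3 = 46/3)
B = -92/3 (B = ((46/3)*(-1))*2 = -46/3*2 = -92/3 ≈ -30.667)
B³ = (-92/3)³ = -778688/27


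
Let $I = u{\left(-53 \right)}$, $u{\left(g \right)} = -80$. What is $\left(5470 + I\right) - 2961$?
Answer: $2429$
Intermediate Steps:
$I = -80$
$\left(5470 + I\right) - 2961 = \left(5470 - 80\right) - 2961 = 5390 - 2961 = 2429$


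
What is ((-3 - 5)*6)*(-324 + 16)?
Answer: 14784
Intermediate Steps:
((-3 - 5)*6)*(-324 + 16) = -8*6*(-308) = -48*(-308) = 14784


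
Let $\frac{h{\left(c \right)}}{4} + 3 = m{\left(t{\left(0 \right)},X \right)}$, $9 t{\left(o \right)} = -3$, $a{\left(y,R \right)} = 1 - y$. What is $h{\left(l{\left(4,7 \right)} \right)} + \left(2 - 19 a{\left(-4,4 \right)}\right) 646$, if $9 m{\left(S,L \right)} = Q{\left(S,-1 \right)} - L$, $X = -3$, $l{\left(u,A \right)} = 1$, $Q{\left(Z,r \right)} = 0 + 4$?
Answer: $- \frac{540782}{9} \approx -60087.0$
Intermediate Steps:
$Q{\left(Z,r \right)} = 4$
$t{\left(o \right)} = - \frac{1}{3}$ ($t{\left(o \right)} = \frac{1}{9} \left(-3\right) = - \frac{1}{3}$)
$m{\left(S,L \right)} = \frac{4}{9} - \frac{L}{9}$ ($m{\left(S,L \right)} = \frac{4 - L}{9} = \frac{4}{9} - \frac{L}{9}$)
$h{\left(c \right)} = - \frac{80}{9}$ ($h{\left(c \right)} = -12 + 4 \left(\frac{4}{9} - - \frac{1}{3}\right) = -12 + 4 \left(\frac{4}{9} + \frac{1}{3}\right) = -12 + 4 \cdot \frac{7}{9} = -12 + \frac{28}{9} = - \frac{80}{9}$)
$h{\left(l{\left(4,7 \right)} \right)} + \left(2 - 19 a{\left(-4,4 \right)}\right) 646 = - \frac{80}{9} + \left(2 - 19 \left(1 - -4\right)\right) 646 = - \frac{80}{9} + \left(2 - 19 \left(1 + 4\right)\right) 646 = - \frac{80}{9} + \left(2 - 95\right) 646 = - \frac{80}{9} - 60078 = - \frac{540782}{9}$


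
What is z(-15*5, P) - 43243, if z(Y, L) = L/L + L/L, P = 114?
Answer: -43241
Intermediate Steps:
z(Y, L) = 2 (z(Y, L) = 1 + 1 = 2)
z(-15*5, P) - 43243 = 2 - 43243 = -43241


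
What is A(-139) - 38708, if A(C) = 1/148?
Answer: -5728783/148 ≈ -38708.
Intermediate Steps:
A(C) = 1/148
A(-139) - 38708 = 1/148 - 38708 = -5728783/148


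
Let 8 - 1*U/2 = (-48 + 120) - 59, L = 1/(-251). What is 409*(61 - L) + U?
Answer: 6260098/251 ≈ 24941.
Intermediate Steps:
L = -1/251 ≈ -0.0039841
U = -10 (U = 16 - 2*((-48 + 120) - 59) = 16 - 2*(72 - 59) = 16 - 2*13 = 16 - 26 = -10)
409*(61 - L) + U = 409*(61 - 1*(-1/251)) - 10 = 409*(61 + 1/251) - 10 = 409*(15312/251) - 10 = 6262608/251 - 10 = 6260098/251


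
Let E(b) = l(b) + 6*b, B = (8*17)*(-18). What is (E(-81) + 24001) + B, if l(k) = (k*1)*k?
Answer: 27628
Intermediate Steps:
l(k) = k² (l(k) = k*k = k²)
B = -2448 (B = 136*(-18) = -2448)
E(b) = b² + 6*b
(E(-81) + 24001) + B = (-81*(6 - 81) + 24001) - 2448 = (-81*(-75) + 24001) - 2448 = (6075 + 24001) - 2448 = 30076 - 2448 = 27628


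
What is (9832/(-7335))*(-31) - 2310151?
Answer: -16944652793/7335 ≈ -2.3101e+6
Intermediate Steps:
(9832/(-7335))*(-31) - 2310151 = (9832*(-1/7335))*(-31) - 2310151 = -9832/7335*(-31) - 2310151 = 304792/7335 - 2310151 = -16944652793/7335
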